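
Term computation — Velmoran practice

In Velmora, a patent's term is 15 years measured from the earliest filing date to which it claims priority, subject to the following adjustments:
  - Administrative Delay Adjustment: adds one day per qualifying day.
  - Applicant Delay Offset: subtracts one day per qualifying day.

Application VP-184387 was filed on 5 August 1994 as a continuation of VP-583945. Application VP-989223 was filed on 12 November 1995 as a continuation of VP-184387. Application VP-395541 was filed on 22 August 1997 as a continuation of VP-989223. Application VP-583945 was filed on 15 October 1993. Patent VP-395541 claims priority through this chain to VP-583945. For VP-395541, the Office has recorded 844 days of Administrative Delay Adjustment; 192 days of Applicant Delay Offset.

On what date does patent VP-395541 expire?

Earliest priority filing: 15 October 1993.
Base term: 15 October 1993 + 15 years → 15 October 2008.
Administrative Delay Adjustment: +844 days → 6 February 2011.
Applicant Delay Offset: −192 days → 29 July 2010.

2010-07-29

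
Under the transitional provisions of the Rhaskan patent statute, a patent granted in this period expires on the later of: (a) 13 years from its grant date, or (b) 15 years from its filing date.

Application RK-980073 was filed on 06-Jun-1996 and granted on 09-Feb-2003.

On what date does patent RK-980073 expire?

February 9, 2016

(a) grant + 13 years → 9 February 2016.
(b) filing + 15 years → 6 June 2011.
Later of the two: 9 February 2016.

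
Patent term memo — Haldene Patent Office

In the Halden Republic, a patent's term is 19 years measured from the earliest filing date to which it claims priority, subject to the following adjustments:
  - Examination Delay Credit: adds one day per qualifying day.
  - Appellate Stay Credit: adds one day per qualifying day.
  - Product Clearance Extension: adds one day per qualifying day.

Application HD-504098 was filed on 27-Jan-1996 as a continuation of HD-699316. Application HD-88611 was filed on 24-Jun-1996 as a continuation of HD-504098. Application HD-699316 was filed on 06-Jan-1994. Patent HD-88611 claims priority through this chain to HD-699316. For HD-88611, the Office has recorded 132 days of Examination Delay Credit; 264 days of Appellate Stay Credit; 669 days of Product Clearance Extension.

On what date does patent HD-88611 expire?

Earliest priority filing: 6 January 1994.
Base term: 6 January 1994 + 19 years → 6 January 2013.
Examination Delay Credit: +132 days → 18 May 2013.
Appellate Stay Credit: +264 days → 6 February 2014.
Product Clearance Extension: +669 days → 7 December 2015.

December 7, 2015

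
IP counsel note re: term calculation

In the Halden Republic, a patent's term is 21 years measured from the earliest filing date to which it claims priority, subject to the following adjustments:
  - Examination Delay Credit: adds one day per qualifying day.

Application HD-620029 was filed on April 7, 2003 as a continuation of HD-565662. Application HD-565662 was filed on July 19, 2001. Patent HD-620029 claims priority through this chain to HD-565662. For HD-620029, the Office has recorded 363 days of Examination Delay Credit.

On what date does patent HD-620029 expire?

2023-07-17

Earliest priority filing: 19 July 2001.
Base term: 19 July 2001 + 21 years → 19 July 2022.
Examination Delay Credit: +363 days → 17 July 2023.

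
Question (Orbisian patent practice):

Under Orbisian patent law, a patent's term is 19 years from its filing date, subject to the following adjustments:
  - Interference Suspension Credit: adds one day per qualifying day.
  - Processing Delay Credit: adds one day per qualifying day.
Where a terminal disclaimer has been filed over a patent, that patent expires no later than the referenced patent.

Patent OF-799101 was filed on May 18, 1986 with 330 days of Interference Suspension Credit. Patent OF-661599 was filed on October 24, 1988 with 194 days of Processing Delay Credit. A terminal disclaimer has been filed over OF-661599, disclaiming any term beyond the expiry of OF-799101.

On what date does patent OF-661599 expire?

Natural term of OF-661599:
  Base: filing + 19 years → 24 October 2007.
  Processing Delay Credit: +194 days → 5 May 2008.
Expiry of referenced patent OF-799101:
  Base: filing + 19 years → 18 May 2005.
  Interference Suspension Credit: +330 days → 13 April 2006.
Terminal disclaimer: OF-661599 expires on the earlier of 5 May 2008 and 13 April 2006.

April 13, 2006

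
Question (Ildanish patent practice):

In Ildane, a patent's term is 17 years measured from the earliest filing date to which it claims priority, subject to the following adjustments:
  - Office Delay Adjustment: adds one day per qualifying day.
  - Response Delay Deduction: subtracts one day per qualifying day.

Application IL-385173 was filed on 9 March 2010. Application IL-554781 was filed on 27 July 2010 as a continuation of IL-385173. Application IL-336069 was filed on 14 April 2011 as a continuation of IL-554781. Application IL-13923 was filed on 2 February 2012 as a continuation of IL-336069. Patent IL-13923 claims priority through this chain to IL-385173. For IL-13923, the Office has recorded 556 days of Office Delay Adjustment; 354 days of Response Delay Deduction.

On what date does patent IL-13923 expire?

Earliest priority filing: 9 March 2010.
Base term: 9 March 2010 + 17 years → 9 March 2027.
Office Delay Adjustment: +556 days → 15 September 2028.
Response Delay Deduction: −354 days → 27 September 2027.

September 27, 2027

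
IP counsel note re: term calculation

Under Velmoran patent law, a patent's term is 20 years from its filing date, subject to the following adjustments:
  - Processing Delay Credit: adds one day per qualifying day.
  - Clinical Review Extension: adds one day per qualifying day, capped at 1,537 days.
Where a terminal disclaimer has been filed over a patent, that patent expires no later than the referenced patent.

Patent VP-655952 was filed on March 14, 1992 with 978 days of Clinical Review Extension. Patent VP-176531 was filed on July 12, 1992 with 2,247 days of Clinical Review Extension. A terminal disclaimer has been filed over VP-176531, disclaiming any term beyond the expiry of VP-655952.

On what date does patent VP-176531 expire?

November 17, 2014

Natural term of VP-176531:
  Base: filing + 20 years → 12 July 2012.
  Clinical Review Extension: 2247 days claimed exceeds the 1537-day cap, so +1537 days → 26 September 2016.
Expiry of referenced patent VP-655952:
  Base: filing + 20 years → 14 March 2012.
  Clinical Review Extension: 978 days (within the 1537-day cap) → +978 days → 17 November 2014.
Terminal disclaimer: VP-176531 expires on the earlier of 26 September 2016 and 17 November 2014.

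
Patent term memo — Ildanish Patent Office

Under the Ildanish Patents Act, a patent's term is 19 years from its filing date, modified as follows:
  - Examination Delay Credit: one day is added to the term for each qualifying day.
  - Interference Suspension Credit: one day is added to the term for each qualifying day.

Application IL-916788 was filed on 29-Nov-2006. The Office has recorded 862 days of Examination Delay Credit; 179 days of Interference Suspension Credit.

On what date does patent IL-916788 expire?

2028-10-05

Base term: filing date + 19 years → 29 November 2025.
Examination Delay Credit: +862 days → 9 April 2028.
Interference Suspension Credit: +179 days → 5 October 2028.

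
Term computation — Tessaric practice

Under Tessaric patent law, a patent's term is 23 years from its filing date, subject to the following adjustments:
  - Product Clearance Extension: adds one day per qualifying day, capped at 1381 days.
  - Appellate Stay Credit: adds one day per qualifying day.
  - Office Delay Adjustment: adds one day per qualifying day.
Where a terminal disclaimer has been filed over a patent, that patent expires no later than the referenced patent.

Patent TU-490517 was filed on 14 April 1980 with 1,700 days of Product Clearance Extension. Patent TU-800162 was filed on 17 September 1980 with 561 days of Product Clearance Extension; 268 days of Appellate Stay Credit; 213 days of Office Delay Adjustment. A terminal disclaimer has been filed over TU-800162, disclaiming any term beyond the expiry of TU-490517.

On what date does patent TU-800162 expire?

2006-07-25

Natural term of TU-800162:
  Base: filing + 23 years → 17 September 2003.
  Product Clearance Extension: 561 days (within the 1381-day cap) → +561 days → 31 March 2005.
  Appellate Stay Credit: +268 days → 24 December 2005.
  Office Delay Adjustment: +213 days → 25 July 2006.
Expiry of referenced patent TU-490517:
  Base: filing + 23 years → 14 April 2003.
  Product Clearance Extension: 1700 days claimed exceeds the 1381-day cap, so +1381 days → 24 January 2007.
Terminal disclaimer: TU-800162 expires on the earlier of 25 July 2006 and 24 January 2007.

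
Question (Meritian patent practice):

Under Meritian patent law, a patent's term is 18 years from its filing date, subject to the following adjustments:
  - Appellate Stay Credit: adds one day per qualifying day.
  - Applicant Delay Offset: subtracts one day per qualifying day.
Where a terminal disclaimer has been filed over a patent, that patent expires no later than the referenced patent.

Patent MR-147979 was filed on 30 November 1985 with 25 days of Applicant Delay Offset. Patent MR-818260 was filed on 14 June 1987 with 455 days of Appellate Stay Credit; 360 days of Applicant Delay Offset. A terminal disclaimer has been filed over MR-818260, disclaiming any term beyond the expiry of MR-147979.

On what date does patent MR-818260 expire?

Natural term of MR-818260:
  Base: filing + 18 years → 14 June 2005.
  Appellate Stay Credit: +455 days → 12 September 2006.
  Applicant Delay Offset: −360 days → 17 September 2005.
Expiry of referenced patent MR-147979:
  Base: filing + 18 years → 30 November 2003.
  Applicant Delay Offset: −25 days → 5 November 2003.
Terminal disclaimer: MR-818260 expires on the earlier of 17 September 2005 and 5 November 2003.

2003-11-05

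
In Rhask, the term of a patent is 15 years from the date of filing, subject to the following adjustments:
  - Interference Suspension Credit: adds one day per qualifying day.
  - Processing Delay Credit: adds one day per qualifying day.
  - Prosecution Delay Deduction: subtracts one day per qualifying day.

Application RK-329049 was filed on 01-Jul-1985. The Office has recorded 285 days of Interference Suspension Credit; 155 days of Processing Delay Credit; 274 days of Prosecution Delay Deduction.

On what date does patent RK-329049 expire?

2000-12-14

Base term: filing date + 15 years → 1 July 2000.
Interference Suspension Credit: +285 days → 12 April 2001.
Processing Delay Credit: +155 days → 14 September 2001.
Prosecution Delay Deduction: −274 days → 14 December 2000.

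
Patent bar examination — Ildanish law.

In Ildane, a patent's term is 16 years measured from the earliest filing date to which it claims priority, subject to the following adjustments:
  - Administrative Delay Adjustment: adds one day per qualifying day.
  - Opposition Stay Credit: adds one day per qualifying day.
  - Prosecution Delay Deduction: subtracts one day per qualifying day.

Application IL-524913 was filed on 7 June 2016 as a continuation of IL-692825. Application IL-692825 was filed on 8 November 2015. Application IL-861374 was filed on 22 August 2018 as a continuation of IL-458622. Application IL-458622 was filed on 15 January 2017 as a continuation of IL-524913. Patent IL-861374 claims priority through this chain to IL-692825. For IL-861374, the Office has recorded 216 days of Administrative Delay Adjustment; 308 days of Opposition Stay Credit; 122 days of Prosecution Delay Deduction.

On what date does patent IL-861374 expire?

Earliest priority filing: 8 November 2015.
Base term: 8 November 2015 + 16 years → 8 November 2031.
Administrative Delay Adjustment: +216 days → 11 June 2032.
Opposition Stay Credit: +308 days → 15 April 2033.
Prosecution Delay Deduction: −122 days → 14 December 2032.

2032-12-14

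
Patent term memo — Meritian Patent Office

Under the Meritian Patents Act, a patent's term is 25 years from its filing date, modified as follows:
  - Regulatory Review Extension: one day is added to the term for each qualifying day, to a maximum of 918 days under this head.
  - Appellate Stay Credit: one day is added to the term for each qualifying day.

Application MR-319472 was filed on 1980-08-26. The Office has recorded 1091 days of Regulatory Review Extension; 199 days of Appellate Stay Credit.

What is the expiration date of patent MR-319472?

Base term: filing date + 25 years → 26 August 2005.
Regulatory Review Extension: 1091 days claimed exceeds the 918-day cap, so +918 days → 1 March 2008.
Appellate Stay Credit: +199 days → 16 September 2008.

2008-09-16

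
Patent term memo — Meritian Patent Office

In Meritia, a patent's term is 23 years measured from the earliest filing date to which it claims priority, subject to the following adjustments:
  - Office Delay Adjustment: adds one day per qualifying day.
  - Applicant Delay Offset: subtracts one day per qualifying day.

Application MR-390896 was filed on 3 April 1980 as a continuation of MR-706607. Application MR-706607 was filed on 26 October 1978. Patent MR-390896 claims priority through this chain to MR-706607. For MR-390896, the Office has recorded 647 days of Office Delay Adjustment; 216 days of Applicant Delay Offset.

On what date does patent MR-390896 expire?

December 31, 2002

Earliest priority filing: 26 October 1978.
Base term: 26 October 1978 + 23 years → 26 October 2001.
Office Delay Adjustment: +647 days → 4 August 2003.
Applicant Delay Offset: −216 days → 31 December 2002.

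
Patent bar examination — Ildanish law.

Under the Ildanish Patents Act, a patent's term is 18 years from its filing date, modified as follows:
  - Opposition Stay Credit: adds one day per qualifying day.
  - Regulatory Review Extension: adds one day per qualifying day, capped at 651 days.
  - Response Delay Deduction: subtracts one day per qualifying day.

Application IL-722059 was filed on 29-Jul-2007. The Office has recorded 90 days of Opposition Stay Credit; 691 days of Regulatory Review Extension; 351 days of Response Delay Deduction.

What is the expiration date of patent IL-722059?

Base term: filing date + 18 years → 29 July 2025.
Opposition Stay Credit: +90 days → 27 October 2025.
Regulatory Review Extension: 691 days claimed exceeds the 651-day cap, so +651 days → 9 August 2027.
Response Delay Deduction: −351 days → 23 August 2026.

August 23, 2026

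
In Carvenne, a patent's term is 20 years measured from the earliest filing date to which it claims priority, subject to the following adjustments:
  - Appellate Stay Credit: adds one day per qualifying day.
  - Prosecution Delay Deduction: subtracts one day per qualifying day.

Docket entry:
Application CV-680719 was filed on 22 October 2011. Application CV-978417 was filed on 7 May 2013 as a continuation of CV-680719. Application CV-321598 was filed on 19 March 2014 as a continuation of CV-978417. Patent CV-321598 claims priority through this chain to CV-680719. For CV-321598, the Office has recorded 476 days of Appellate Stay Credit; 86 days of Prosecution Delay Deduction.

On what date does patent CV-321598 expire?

Earliest priority filing: 22 October 2011.
Base term: 22 October 2011 + 20 years → 22 October 2031.
Appellate Stay Credit: +476 days → 9 February 2033.
Prosecution Delay Deduction: −86 days → 15 November 2032.

2032-11-15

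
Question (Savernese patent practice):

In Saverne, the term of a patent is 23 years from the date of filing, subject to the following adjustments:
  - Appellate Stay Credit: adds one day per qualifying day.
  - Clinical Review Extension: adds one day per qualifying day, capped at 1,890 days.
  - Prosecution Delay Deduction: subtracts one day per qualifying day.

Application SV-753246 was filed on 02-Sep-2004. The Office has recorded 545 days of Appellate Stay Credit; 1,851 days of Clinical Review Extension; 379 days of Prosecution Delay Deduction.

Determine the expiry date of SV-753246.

2033-03-11

Base term: filing date + 23 years → 2 September 2027.
Appellate Stay Credit: +545 days → 28 February 2029.
Clinical Review Extension: 1851 days (within the 1890-day cap) → +1851 days → 25 March 2034.
Prosecution Delay Deduction: −379 days → 11 March 2033.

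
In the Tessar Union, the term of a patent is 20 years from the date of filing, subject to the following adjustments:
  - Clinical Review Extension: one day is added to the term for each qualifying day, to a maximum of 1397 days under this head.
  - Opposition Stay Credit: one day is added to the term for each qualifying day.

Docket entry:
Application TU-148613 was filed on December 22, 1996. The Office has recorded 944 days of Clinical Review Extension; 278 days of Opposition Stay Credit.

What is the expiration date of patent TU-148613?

2020-04-27

Base term: filing date + 20 years → 22 December 2016.
Clinical Review Extension: 944 days (within the 1397-day cap) → +944 days → 24 July 2019.
Opposition Stay Credit: +278 days → 27 April 2020.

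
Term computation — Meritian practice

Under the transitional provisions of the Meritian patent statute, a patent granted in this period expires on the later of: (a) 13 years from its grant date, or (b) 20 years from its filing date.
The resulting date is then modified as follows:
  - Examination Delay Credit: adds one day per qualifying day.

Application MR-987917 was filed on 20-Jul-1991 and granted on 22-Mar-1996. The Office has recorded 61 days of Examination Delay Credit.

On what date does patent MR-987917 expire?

(a) grant + 13 years → 22 March 2009.
(b) filing + 20 years → 20 July 2011.
Later of the two: 20 July 2011.
Examination Delay Credit: +61 days → 19 September 2011.

September 19, 2011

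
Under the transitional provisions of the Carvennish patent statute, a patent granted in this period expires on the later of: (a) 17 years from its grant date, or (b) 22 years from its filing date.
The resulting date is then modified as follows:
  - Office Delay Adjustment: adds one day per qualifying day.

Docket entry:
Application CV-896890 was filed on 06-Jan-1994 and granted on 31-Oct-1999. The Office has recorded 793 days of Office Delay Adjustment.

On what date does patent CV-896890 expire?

2019-01-02

(a) grant + 17 years → 31 October 2016.
(b) filing + 22 years → 6 January 2016.
Later of the two: 31 October 2016.
Office Delay Adjustment: +793 days → 2 January 2019.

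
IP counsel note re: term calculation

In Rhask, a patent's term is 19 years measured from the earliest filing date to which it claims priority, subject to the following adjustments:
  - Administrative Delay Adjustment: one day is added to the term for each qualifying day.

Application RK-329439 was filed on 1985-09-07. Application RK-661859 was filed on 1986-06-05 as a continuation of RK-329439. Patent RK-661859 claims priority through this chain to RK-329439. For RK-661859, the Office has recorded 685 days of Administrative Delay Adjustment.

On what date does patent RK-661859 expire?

Earliest priority filing: 7 September 1985.
Base term: 7 September 1985 + 19 years → 7 September 2004.
Administrative Delay Adjustment: +685 days → 24 July 2006.

July 24, 2006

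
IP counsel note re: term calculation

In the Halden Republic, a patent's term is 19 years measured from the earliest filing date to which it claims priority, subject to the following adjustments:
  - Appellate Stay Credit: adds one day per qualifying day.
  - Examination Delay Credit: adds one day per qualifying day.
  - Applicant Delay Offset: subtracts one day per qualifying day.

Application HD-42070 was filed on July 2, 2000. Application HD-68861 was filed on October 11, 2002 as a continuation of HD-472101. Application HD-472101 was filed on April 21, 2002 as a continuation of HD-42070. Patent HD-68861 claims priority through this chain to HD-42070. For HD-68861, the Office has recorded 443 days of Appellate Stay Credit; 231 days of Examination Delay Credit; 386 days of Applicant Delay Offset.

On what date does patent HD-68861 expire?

Earliest priority filing: 2 July 2000.
Base term: 2 July 2000 + 19 years → 2 July 2019.
Appellate Stay Credit: +443 days → 17 September 2020.
Examination Delay Credit: +231 days → 6 May 2021.
Applicant Delay Offset: −386 days → 15 April 2020.

April 15, 2020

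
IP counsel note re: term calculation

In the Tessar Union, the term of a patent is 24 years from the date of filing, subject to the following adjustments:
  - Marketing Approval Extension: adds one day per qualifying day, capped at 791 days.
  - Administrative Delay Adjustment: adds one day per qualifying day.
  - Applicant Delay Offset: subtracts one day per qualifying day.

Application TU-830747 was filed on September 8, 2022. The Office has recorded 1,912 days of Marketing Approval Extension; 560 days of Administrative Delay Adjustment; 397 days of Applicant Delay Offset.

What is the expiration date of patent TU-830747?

April 19, 2049

Base term: filing date + 24 years → 8 September 2046.
Marketing Approval Extension: 1912 days claimed exceeds the 791-day cap, so +791 days → 7 November 2048.
Administrative Delay Adjustment: +560 days → 21 May 2050.
Applicant Delay Offset: −397 days → 19 April 2049.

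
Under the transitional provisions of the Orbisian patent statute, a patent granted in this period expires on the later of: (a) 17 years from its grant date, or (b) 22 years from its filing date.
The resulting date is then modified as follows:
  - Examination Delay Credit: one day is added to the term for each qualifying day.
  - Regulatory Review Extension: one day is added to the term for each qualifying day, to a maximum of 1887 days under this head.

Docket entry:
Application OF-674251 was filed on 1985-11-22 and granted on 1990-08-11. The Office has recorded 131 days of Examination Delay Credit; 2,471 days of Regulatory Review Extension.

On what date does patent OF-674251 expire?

(a) grant + 17 years → 11 August 2007.
(b) filing + 22 years → 22 November 2007.
Later of the two: 22 November 2007.
Examination Delay Credit: +131 days → 1 April 2008.
Regulatory Review Extension: 2471 days claimed exceeds the 1887-day cap, so +1887 days → 1 June 2013.

2013-06-01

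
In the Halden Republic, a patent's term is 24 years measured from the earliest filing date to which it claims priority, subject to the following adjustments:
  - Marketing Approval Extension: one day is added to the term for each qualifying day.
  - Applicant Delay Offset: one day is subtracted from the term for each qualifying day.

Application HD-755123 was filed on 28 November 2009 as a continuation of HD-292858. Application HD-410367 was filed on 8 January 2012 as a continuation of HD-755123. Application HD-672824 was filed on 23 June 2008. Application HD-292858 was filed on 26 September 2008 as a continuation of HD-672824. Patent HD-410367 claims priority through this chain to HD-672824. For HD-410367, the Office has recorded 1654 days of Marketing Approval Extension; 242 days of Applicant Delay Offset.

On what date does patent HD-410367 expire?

May 5, 2036

Earliest priority filing: 23 June 2008.
Base term: 23 June 2008 + 24 years → 23 June 2032.
Marketing Approval Extension: +1654 days → 2 January 2037.
Applicant Delay Offset: −242 days → 5 May 2036.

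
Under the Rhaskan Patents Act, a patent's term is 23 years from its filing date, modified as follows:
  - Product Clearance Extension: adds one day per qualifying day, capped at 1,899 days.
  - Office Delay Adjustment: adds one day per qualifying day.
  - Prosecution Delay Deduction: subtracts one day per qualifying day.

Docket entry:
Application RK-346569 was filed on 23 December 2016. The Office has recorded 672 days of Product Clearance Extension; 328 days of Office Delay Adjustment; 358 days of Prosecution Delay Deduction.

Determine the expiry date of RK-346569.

Base term: filing date + 23 years → 23 December 2039.
Product Clearance Extension: 672 days (within the 1899-day cap) → +672 days → 25 October 2041.
Office Delay Adjustment: +328 days → 18 September 2042.
Prosecution Delay Deduction: −358 days → 25 September 2041.

2041-09-25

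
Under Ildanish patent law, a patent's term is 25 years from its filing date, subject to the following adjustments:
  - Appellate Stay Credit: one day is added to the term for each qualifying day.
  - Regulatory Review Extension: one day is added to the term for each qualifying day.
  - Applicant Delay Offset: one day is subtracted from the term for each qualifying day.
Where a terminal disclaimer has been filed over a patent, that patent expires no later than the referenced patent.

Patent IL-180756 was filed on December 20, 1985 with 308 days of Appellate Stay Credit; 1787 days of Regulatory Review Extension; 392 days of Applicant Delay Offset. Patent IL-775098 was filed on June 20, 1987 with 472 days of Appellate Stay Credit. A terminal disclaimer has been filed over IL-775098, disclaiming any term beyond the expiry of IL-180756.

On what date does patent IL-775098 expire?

2013-10-05

Natural term of IL-775098:
  Base: filing + 25 years → 20 June 2012.
  Appellate Stay Credit: +472 days → 5 October 2013.
Expiry of referenced patent IL-180756:
  Base: filing + 25 years → 20 December 2010.
  Appellate Stay Credit: +308 days → 24 October 2011.
  Regulatory Review Extension: +1787 days → 14 September 2016.
  Applicant Delay Offset: −392 days → 19 August 2015.
Terminal disclaimer: IL-775098 expires on the earlier of 5 October 2013 and 19 August 2015.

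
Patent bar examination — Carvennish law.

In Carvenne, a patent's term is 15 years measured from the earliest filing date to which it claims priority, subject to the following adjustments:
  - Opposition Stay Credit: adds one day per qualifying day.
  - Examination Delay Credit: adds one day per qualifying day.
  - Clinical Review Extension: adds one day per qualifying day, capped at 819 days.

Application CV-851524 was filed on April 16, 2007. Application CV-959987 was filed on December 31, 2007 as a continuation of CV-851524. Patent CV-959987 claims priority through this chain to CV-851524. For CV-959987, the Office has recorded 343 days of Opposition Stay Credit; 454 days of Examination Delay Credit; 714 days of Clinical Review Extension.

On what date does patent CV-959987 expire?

Earliest priority filing: 16 April 2007.
Base term: 16 April 2007 + 15 years → 16 April 2022.
Opposition Stay Credit: +343 days → 25 March 2023.
Examination Delay Credit: +454 days → 21 June 2024.
Clinical Review Extension: 714 days (within the 819-day cap) → +714 days → 5 June 2026.

2026-06-05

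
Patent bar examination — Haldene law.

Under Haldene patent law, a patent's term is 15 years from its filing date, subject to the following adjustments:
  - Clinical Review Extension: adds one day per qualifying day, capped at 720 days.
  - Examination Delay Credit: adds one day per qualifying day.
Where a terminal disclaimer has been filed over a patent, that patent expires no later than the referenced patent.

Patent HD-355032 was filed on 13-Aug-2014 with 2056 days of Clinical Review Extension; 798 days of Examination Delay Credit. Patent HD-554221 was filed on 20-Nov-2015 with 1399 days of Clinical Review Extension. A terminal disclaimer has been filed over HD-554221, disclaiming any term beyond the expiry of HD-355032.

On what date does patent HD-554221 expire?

November 9, 2032

Natural term of HD-554221:
  Base: filing + 15 years → 20 November 2030.
  Clinical Review Extension: 1399 days claimed exceeds the 720-day cap, so +720 days → 9 November 2032.
Expiry of referenced patent HD-355032:
  Base: filing + 15 years → 13 August 2029.
  Clinical Review Extension: 2056 days claimed exceeds the 720-day cap, so +720 days → 3 August 2031.
  Examination Delay Credit: +798 days → 9 October 2033.
Terminal disclaimer: HD-554221 expires on the earlier of 9 November 2032 and 9 October 2033.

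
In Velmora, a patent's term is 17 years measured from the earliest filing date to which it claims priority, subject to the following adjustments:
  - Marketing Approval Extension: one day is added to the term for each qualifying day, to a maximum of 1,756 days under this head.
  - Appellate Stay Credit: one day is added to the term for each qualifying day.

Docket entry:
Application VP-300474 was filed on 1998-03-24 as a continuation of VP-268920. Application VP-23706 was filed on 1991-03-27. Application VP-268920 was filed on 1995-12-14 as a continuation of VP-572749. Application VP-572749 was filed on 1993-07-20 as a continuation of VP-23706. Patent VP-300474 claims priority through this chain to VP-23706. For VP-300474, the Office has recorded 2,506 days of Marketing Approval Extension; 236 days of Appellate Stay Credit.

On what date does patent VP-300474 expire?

2013-09-09

Earliest priority filing: 27 March 1991.
Base term: 27 March 1991 + 17 years → 27 March 2008.
Marketing Approval Extension: 2506 days claimed exceeds the 1756-day cap, so +1756 days → 16 January 2013.
Appellate Stay Credit: +236 days → 9 September 2013.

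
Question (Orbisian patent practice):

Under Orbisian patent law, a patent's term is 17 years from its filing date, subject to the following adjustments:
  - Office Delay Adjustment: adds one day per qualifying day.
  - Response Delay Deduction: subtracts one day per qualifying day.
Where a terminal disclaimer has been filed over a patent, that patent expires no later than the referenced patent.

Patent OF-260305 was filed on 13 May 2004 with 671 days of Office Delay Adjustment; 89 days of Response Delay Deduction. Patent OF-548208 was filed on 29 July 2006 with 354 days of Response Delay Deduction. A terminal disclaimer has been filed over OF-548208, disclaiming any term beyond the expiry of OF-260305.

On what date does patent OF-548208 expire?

Natural term of OF-548208:
  Base: filing + 17 years → 29 July 2023.
  Response Delay Deduction: −354 days → 9 August 2022.
Expiry of referenced patent OF-260305:
  Base: filing + 17 years → 13 May 2021.
  Office Delay Adjustment: +671 days → 15 March 2023.
  Response Delay Deduction: −89 days → 16 December 2022.
Terminal disclaimer: OF-548208 expires on the earlier of 9 August 2022 and 16 December 2022.

2022-08-09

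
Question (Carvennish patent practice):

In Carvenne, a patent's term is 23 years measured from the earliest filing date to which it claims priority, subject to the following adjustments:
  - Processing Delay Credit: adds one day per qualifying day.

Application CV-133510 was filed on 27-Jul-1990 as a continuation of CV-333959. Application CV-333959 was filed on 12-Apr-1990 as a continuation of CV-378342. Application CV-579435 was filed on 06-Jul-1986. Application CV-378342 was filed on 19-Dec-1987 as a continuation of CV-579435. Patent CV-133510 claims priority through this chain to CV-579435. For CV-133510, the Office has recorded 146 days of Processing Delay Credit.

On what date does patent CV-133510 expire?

Earliest priority filing: 6 July 1986.
Base term: 6 July 1986 + 23 years → 6 July 2009.
Processing Delay Credit: +146 days → 29 November 2009.

November 29, 2009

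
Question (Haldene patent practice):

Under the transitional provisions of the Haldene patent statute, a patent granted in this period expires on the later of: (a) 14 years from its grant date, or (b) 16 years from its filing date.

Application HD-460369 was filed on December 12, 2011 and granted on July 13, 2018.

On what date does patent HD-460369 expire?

(a) grant + 14 years → 13 July 2032.
(b) filing + 16 years → 12 December 2027.
Later of the two: 13 July 2032.

2032-07-13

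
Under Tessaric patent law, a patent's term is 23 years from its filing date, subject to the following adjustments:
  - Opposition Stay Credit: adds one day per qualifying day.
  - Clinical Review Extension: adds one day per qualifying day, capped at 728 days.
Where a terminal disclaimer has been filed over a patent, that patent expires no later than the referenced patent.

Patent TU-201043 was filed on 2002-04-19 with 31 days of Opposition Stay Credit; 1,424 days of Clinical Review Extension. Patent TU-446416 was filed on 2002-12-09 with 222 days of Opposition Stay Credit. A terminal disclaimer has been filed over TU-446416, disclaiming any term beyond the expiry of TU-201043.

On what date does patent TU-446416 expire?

Natural term of TU-446416:
  Base: filing + 23 years → 9 December 2025.
  Opposition Stay Credit: +222 days → 19 July 2026.
Expiry of referenced patent TU-201043:
  Base: filing + 23 years → 19 April 2025.
  Opposition Stay Credit: +31 days → 20 May 2025.
  Clinical Review Extension: 1424 days claimed exceeds the 728-day cap, so +728 days → 18 May 2027.
Terminal disclaimer: TU-446416 expires on the earlier of 19 July 2026 and 18 May 2027.

2026-07-19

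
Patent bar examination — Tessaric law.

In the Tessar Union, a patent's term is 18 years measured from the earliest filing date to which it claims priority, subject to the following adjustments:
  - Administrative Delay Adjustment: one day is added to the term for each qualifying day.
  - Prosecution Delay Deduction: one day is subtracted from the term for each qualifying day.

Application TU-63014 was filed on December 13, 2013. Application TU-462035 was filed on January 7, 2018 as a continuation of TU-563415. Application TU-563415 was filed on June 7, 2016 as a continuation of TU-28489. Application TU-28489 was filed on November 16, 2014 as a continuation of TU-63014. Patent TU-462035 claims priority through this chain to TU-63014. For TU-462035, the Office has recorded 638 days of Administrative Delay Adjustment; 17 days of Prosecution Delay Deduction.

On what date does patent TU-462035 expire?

August 25, 2033

Earliest priority filing: 13 December 2013.
Base term: 13 December 2013 + 18 years → 13 December 2031.
Administrative Delay Adjustment: +638 days → 11 September 2033.
Prosecution Delay Deduction: −17 days → 25 August 2033.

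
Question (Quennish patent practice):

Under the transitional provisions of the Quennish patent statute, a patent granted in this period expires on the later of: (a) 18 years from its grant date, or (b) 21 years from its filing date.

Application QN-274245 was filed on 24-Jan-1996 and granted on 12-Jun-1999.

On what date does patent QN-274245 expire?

2017-06-12

(a) grant + 18 years → 12 June 2017.
(b) filing + 21 years → 24 January 2017.
Later of the two: 12 June 2017.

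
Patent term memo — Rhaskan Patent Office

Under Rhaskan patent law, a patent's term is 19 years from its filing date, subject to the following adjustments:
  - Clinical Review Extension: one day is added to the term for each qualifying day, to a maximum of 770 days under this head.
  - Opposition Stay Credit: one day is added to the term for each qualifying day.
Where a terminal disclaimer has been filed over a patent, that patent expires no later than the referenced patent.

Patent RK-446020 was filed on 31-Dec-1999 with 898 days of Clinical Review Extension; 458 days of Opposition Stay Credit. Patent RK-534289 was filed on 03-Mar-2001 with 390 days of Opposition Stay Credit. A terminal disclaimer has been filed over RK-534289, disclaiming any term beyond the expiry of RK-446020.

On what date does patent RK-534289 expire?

Natural term of RK-534289:
  Base: filing + 19 years → 3 March 2020.
  Opposition Stay Credit: +390 days → 28 March 2021.
Expiry of referenced patent RK-446020:
  Base: filing + 19 years → 31 December 2018.
  Clinical Review Extension: 898 days claimed exceeds the 770-day cap, so +770 days → 8 February 2021.
  Opposition Stay Credit: +458 days → 12 May 2022.
Terminal disclaimer: RK-534289 expires on the earlier of 28 March 2021 and 12 May 2022.

2021-03-28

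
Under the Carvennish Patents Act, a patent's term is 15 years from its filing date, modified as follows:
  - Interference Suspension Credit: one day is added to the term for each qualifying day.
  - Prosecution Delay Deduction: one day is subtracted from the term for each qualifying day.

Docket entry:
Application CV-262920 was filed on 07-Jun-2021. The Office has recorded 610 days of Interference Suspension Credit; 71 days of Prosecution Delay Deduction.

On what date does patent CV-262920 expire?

Base term: filing date + 15 years → 7 June 2036.
Interference Suspension Credit: +610 days → 7 February 2038.
Prosecution Delay Deduction: −71 days → 28 November 2037.

2037-11-28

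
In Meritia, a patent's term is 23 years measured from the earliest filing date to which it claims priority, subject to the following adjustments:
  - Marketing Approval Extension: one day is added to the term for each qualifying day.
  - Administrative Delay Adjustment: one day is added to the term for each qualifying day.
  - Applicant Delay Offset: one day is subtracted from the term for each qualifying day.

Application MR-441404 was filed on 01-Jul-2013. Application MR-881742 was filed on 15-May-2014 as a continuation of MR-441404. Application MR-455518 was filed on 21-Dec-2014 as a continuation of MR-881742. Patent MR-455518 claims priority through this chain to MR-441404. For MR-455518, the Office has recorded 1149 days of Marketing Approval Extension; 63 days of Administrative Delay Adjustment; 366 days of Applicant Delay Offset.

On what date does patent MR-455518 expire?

Earliest priority filing: 1 July 2013.
Base term: 1 July 2013 + 23 years → 1 July 2036.
Marketing Approval Extension: +1149 days → 24 August 2039.
Administrative Delay Adjustment: +63 days → 26 October 2039.
Applicant Delay Offset: −366 days → 25 October 2038.

October 25, 2038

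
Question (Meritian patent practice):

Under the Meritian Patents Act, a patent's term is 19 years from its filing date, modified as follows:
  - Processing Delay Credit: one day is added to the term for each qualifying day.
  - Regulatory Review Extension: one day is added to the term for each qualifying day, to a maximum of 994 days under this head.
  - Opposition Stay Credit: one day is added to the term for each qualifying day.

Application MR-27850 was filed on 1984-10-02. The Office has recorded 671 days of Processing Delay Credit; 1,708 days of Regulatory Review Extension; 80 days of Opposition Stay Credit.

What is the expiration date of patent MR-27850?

2008-07-12

Base term: filing date + 19 years → 2 October 2003.
Processing Delay Credit: +671 days → 3 August 2005.
Regulatory Review Extension: 1708 days claimed exceeds the 994-day cap, so +994 days → 23 April 2008.
Opposition Stay Credit: +80 days → 12 July 2008.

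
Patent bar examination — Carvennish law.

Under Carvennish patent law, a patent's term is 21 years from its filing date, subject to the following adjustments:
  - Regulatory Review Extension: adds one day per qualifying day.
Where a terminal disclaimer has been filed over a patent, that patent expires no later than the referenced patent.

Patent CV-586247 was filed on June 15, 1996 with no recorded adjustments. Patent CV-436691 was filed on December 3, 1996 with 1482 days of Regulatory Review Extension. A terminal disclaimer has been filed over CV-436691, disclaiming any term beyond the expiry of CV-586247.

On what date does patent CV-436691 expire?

Natural term of CV-436691:
  Base: filing + 21 years → 3 December 2017.
  Regulatory Review Extension: +1482 days → 24 December 2021.
Expiry of referenced patent CV-586247:
  Base: filing + 21 years → 15 June 2017.
Terminal disclaimer: CV-436691 expires on the earlier of 24 December 2021 and 15 June 2017.

2017-06-15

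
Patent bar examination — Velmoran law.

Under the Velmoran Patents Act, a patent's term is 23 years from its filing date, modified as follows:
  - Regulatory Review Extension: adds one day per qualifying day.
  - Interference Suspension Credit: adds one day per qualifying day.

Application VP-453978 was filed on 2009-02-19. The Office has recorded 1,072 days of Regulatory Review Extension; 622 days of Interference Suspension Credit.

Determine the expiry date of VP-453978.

Base term: filing date + 23 years → 19 February 2032.
Regulatory Review Extension: +1072 days → 26 January 2035.
Interference Suspension Credit: +622 days → 9 October 2036.

2036-10-09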